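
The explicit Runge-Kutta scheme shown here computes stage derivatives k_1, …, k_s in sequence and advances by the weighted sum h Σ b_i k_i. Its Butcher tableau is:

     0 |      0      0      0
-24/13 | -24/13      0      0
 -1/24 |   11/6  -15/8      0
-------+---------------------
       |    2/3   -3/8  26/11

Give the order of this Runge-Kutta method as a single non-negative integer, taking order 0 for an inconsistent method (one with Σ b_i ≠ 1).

b = (2/3, -3/8, 26/11)
c = (0, -24/13, -1/24)
Ac = (0, 0, 45/13)
Σ b_i: 2/3·1 + (-3/8)·1 + 26/11·1 = 701/264 ≠ 1 ⇒ order 0.

0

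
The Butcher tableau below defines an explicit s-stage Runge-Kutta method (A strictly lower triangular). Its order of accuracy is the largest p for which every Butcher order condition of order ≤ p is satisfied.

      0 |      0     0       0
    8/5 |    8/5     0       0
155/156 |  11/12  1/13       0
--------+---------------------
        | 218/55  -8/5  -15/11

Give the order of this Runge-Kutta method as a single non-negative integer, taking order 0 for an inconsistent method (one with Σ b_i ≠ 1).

b = (218/55, -8/5, -15/11)
c = (0, 8/5, 155/156)
Ac = (0, 0, 8/65)
Σ b_i: 218/55·1 + (-8/5)·1 + (-15/11)·1 = 1 ✓
b·c: (-8/5)·8/5 + (-15/11)·155/156 = -55983/14300 ≠ 1/2 ⇒ order 1.

1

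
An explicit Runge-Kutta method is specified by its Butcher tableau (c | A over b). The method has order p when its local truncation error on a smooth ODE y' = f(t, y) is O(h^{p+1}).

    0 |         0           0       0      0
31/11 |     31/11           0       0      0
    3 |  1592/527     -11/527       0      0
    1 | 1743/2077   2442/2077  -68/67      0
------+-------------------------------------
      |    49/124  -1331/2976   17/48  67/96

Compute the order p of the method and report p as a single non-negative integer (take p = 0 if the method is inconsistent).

b = (49/124, -1331/2976, 17/48, 67/96)
c = (0, 31/11, 3, 1)
Ac = (0, 0, -1/17, 18/67)
Σ b_i: 49/124·1 + (-1331/2976)·1 + 17/48·1 + 67/96·1 = 1 ✓
b·c: (-1331/2976)·31/11 + 17/48·3 + 67/96·1 = 1/2 ✓
b·c²: (-1331/2976)·961/121 + 17/48·9 + 67/96·1 = 1/3 ✓
b·Ac: 17/48·(-1/17) + 67/96·18/67 = 1/6 ✓
b·c³: (-1331/2976)·29791/1331 + 17/48·27 + 67/96·1 = 1/4 ✓
b·(c∘Ac): 17/48·(-3/17) + 67/96·18/67 = 1/8 ✓
b·Ac²: 17/48·(-31/187) + 67/96·150/737 = 1/12 ✓
b·A²c: 67/96·4/67 = 1/24 ✓; 4 stages ⇒ order 4.

4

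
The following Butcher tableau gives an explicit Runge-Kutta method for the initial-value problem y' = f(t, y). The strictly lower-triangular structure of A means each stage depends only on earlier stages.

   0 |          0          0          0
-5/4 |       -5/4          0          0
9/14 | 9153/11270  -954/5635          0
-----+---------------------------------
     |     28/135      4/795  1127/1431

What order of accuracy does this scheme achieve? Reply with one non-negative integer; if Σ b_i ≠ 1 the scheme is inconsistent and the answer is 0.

3

b = (28/135, 4/795, 1127/1431)
c = (0, -5/4, 9/14)
Ac = (0, 0, 477/2254)
Σ b_i: 28/135·1 + 4/795·1 + 1127/1431·1 = 1 ✓
b·c: 4/795·(-5/4) + 1127/1431·9/14 = 1/2 ✓
b·c²: 4/795·25/16 + 1127/1431·81/196 = 1/3 ✓
b·Ac: 1127/1431·477/2254 = 1/6 ✓; 3 stages ⇒ order 3.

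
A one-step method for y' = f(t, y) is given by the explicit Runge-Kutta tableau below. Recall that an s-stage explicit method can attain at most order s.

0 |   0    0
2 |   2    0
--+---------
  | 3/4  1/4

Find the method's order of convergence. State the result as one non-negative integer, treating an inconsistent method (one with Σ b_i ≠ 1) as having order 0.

b = (3/4, 1/4)
c = (0, 2)
Σ b_i: 3/4·1 + 1/4·1 = 1 ✓
b·c: 1/4·2 = 1/2 ✓; 2 stages ⇒ order 2.

2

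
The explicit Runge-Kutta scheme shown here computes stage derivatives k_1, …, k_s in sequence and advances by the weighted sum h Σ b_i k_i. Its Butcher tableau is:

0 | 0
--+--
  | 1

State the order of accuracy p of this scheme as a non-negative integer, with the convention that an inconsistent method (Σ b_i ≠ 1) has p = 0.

1

b = (1)
c = (0)
Σ b_i: 1·1 = 1 ✓; 1 stage ⇒ order 1.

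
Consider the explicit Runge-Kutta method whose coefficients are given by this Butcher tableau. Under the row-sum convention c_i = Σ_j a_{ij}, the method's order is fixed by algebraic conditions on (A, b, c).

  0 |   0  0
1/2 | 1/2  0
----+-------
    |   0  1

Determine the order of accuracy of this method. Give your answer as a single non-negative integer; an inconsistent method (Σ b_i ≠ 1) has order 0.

2

b = (0, 1)
c = (0, 1/2)
Σ b_i: 1·1 = 1 ✓
b·c: 1·1/2 = 1/2 ✓; 2 stages ⇒ order 2.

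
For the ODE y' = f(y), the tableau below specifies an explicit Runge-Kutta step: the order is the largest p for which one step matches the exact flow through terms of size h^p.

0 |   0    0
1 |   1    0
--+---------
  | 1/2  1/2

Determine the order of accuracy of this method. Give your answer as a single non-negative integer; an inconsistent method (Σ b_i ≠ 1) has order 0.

2

b = (1/2, 1/2)
c = (0, 1)
Σ b_i: 1/2·1 + 1/2·1 = 1 ✓
b·c: 1/2·1 = 1/2 ✓; 2 stages ⇒ order 2.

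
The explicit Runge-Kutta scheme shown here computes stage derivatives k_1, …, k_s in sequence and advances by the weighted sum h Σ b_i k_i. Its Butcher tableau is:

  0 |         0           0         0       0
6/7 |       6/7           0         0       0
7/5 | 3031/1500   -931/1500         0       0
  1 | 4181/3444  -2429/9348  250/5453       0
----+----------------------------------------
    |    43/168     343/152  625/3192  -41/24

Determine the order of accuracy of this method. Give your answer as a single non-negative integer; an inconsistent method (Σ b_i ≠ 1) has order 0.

4

b = (43/168, 343/152, 625/3192, -41/24)
c = (0, 6/7, 7/5, 1)
Ac = (0, 0, -133/250, -13/82)
Σ b_i: 43/168·1 + 343/152·1 + 625/3192·1 + (-41/24)·1 = 1 ✓
b·c: 343/152·6/7 + 625/3192·7/5 + (-41/24)·1 = 1/2 ✓
b·c²: 343/152·36/49 + 625/3192·49/25 + (-41/24)·1 = 1/3 ✓
b·Ac: 625/3192·(-133/250) + (-41/24)·(-13/82) = 1/6 ✓
b·c³: 343/152·216/343 + 625/3192·343/125 + (-41/24)·1 = 1/4 ✓
b·(c∘Ac): 625/3192·(-931/1250) + (-41/24)·(-13/82) = 1/8 ✓
b·Ac²: 625/3192·(-57/125) + (-41/24)·(-29/287) = 1/12 ✓
b·A²c: (-41/24)·(-1/41) = 1/24 ✓; 4 stages ⇒ order 4.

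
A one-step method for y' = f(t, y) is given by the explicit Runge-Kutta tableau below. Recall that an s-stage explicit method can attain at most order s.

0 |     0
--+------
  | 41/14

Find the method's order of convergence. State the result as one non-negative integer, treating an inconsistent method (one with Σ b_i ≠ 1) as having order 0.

b = (41/14)
c = (0)
Σ b_i: 41/14·1 = 41/14 ≠ 1 ⇒ order 0.

0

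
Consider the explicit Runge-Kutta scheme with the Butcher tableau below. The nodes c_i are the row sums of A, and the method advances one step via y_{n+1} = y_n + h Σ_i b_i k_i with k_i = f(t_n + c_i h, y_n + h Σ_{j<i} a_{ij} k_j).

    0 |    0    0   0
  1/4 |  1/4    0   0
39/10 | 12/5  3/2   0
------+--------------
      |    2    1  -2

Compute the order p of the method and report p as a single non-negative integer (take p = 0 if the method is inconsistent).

1

b = (2, 1, -2)
c = (0, 1/4, 39/10)
Ac = (0, 0, 3/8)
Σ b_i: 2·1 + 1·1 + (-2)·1 = 1 ✓
b·c: 1·1/4 + (-2)·39/10 = -151/20 ≠ 1/2 ⇒ order 1.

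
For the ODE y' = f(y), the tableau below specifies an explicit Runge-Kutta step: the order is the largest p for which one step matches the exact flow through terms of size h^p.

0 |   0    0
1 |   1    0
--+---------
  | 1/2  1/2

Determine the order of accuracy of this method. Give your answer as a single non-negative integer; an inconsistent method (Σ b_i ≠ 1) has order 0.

2

b = (1/2, 1/2)
c = (0, 1)
Σ b_i: 1/2·1 + 1/2·1 = 1 ✓
b·c: 1/2·1 = 1/2 ✓; 2 stages ⇒ order 2.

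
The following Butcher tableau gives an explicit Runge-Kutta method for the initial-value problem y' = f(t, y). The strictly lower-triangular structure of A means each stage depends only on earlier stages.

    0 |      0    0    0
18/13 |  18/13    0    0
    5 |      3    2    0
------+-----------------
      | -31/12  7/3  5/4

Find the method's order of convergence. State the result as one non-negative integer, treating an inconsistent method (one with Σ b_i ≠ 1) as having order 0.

b = (-31/12, 7/3, 5/4)
c = (0, 18/13, 5)
Ac = (0, 0, 36/13)
Σ b_i: (-31/12)·1 + 7/3·1 + 5/4·1 = 1 ✓
b·c: 7/3·18/13 + 5/4·5 = 493/52 ≠ 1/2 ⇒ order 1.

1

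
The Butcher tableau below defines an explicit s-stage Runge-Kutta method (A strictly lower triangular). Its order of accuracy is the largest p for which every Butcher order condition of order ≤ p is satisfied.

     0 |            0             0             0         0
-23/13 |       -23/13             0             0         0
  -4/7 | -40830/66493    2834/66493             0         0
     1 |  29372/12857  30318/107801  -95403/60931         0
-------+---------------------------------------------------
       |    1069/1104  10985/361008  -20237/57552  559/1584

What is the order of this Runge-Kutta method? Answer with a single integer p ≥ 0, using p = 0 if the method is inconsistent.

b = (1069/1104, 10985/361008, -20237/57552, 559/1584)
c = (0, -23/13, -4/7, 1)
Ac = (0, 0, -218/2891, 222/559)
Σ b_i: 1069/1104·1 + 10985/361008·1 + (-20237/57552)·1 + 559/1584·1 = 1 ✓
b·c: 10985/361008·(-23/13) + (-20237/57552)·(-4/7) + 559/1584·1 = 1/2 ✓
b·c²: 10985/361008·529/169 + (-20237/57552)·16/49 + 559/1584·1 = 1/3 ✓
b·Ac: (-20237/57552)·(-218/2891) + 559/1584·222/559 = 1/6 ✓
b·c³: 10985/361008·(-12167/2197) + (-20237/57552)·(-64/343) + 559/1584·1 = 1/4 ✓
b·(c∘Ac): (-20237/57552)·872/20237 + 559/1584·222/559 = 1/8 ✓
b·Ac²: (-20237/57552)·5014/37583 + 559/1584·2682/7267 = 1/12 ✓
b·A²c: 559/1584·66/559 = 1/24 ✓; 4 stages ⇒ order 4.

4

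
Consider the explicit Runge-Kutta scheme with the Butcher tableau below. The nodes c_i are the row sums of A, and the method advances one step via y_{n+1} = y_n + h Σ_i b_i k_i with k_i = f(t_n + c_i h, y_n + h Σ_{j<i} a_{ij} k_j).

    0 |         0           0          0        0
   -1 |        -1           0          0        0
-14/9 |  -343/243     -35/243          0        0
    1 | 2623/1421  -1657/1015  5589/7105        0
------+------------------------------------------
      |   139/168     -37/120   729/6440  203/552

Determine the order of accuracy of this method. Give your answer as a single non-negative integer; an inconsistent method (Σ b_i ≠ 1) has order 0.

b = (139/168, -37/120, 729/6440, 203/552)
c = (0, -1, -14/9, 1)
Ac = (0, 0, 35/243, 83/203)
Σ b_i: 139/168·1 + (-37/120)·1 + 729/6440·1 + 203/552·1 = 1 ✓
b·c: (-37/120)·(-1) + 729/6440·(-14/9) + 203/552·1 = 1/2 ✓
b·c²: (-37/120)·1 + 729/6440·196/81 + 203/552·1 = 1/3 ✓
b·Ac: 729/6440·35/243 + 203/552·83/203 = 1/6 ✓
b·c³: (-37/120)·(-1) + 729/6440·(-2744/729) + 203/552·1 = 1/4 ✓
b·(c∘Ac): 729/6440·(-490/2187) + 203/552·83/203 = 1/8 ✓
b·Ac²: 729/6440·(-35/243) + 203/552·55/203 = 1/12 ✓
b·A²c: 203/552·23/203 = 1/24 ✓; 4 stages ⇒ order 4.

4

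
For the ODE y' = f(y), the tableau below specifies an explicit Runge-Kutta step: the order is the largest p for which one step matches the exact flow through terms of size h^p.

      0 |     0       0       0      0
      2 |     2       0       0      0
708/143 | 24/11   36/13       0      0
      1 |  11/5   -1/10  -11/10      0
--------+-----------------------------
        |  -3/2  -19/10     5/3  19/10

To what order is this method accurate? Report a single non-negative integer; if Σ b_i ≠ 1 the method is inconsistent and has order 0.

b = (-3/2, -19/10, 5/3, 19/10)
c = (0, 2, 708/143, 1)
Ac = (0, 0, 72/13, -367/65)
Σ b_i: (-3/2)·1 + (-19/10)·1 + 5/3·1 + 19/10·1 = 1/6 ≠ 1 ⇒ order 0.

0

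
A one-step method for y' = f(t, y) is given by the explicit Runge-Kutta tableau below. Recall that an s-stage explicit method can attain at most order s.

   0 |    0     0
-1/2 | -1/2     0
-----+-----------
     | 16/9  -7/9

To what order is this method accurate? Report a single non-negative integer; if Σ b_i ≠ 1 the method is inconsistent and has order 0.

b = (16/9, -7/9)
c = (0, -1/2)
Σ b_i: 16/9·1 + (-7/9)·1 = 1 ✓
b·c: (-7/9)·(-1/2) = 7/18 ≠ 1/2 ⇒ order 1.

1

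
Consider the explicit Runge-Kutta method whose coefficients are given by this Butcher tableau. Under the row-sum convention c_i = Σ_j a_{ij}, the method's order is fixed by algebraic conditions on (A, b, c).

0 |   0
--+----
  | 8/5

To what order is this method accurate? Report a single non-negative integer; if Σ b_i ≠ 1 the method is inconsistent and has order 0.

0

b = (8/5)
c = (0)
Σ b_i: 8/5·1 = 8/5 ≠ 1 ⇒ order 0.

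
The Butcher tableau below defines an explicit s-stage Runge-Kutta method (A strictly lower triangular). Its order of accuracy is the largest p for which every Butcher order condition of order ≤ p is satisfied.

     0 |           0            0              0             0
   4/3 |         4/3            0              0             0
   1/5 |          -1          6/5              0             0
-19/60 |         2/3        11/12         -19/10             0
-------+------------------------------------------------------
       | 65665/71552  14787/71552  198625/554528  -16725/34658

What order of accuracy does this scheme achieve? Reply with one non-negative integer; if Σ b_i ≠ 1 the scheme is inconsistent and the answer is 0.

3

b = (65665/71552, 14787/71552, 198625/554528, -16725/34658)
c = (0, 4/3, 1/5, -19/60)
Ac = (0, 0, 8/5, 379/450)
Σ b_i: 65665/71552·1 + 14787/71552·1 + 198625/554528·1 + (-16725/34658)·1 = 1 ✓
b·c: 14787/71552·4/3 + 198625/554528·1/5 + (-16725/34658)·(-19/60) = 1/2 ✓
b·c²: 14787/71552·16/9 + 198625/554528·1/25 + (-16725/34658)·361/3600 = 1/3 ✓
b·Ac: 198625/554528·8/5 + (-16725/34658)·379/450 = 1/6 ✓
b·c³: 14787/71552·64/27 + 198625/554528·1/125 + (-16725/34658)·(-6859/216000) = 1635847/3219840 ≠ 1/4 ⇒ order 3.
b·(c∘Ac): 198625/554528·8/25 + (-16725/34658)·(-7201/27000) = 97933/402480 ≠ 1/8
b·Ac²: 198625/554528·32/15 + (-16725/34658)·10487/6750 = 44899/3119220 ≠ 1/12
b·A²c: (-16725/34658)·(-76/25) = 25422/17329 ≠ 1/24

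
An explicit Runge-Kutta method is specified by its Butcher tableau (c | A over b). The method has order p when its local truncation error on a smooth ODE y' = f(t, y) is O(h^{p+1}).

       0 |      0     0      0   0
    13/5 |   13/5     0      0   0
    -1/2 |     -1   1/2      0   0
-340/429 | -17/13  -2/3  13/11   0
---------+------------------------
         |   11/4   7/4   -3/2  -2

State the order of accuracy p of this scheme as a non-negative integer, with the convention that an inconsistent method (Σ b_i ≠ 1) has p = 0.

1

b = (11/4, 7/4, -3/2, -2)
c = (0, 13/5, -1/2, -340/429)
Ac = (0, 0, 13/10, -767/330)
Σ b_i: 11/4·1 + 7/4·1 + (-3/2)·1 + (-2)·1 = 1 ✓
b·c: 7/4·13/5 + (-3/2)·(-1/2) + (-2)·(-340/429) = 29537/4290 ≠ 1/2 ⇒ order 1.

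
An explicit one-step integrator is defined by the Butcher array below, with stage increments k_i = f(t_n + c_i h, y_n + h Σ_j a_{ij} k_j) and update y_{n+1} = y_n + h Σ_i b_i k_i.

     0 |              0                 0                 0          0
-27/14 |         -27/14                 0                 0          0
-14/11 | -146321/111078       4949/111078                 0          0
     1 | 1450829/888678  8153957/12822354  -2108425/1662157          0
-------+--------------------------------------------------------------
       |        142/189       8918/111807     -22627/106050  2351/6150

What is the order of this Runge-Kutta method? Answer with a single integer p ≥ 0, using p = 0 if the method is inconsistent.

b = (142/189, 8918/111807, -22627/106050, 2351/6150)
c = (0, -27/14, -14/11, 1)
Ac = (0, 0, -707/8228, 3649/9404)
Σ b_i: 142/189·1 + 8918/111807·1 + (-22627/106050)·1 + 2351/6150·1 = 1 ✓
b·c: 8918/111807·(-27/14) + (-22627/106050)·(-14/11) + 2351/6150·1 = 1/2 ✓
b·c²: 8918/111807·729/196 + (-22627/106050)·196/121 + 2351/6150·1 = 1/3 ✓
b·Ac: (-22627/106050)·(-707/8228) + 2351/6150·3649/9404 = 1/6 ✓
b·c³: 8918/111807·(-19683/2744) + (-22627/106050)·(-2744/1331) + 2351/6150·1 = 1/4 ✓
b·(c∘Ac): (-22627/106050)·4949/45254 + 2351/6150·3649/9404 = 1/8 ✓
b·Ac²: (-22627/106050)·2727/16456 + 2351/6150·40877/131656 = 1/12 ✓
b·A²c: 2351/6150·1025/9404 = 1/24 ✓; 4 stages ⇒ order 4.

4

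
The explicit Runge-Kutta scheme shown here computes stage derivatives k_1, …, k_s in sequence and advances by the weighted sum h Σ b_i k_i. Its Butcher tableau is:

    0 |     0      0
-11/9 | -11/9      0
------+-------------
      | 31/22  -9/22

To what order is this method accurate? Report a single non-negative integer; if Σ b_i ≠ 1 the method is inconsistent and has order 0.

b = (31/22, -9/22)
c = (0, -11/9)
Σ b_i: 31/22·1 + (-9/22)·1 = 1 ✓
b·c: (-9/22)·(-11/9) = 1/2 ✓; 2 stages ⇒ order 2.

2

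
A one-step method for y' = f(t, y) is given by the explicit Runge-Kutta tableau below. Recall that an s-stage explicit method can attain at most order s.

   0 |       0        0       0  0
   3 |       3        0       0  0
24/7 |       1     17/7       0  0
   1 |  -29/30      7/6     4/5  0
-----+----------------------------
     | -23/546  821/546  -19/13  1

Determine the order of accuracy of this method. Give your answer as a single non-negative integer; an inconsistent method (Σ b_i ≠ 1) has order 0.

b = (-23/546, 821/546, -19/13, 1)
c = (0, 3, 24/7, 1)
Ac = (0, 0, 51/7, 437/70)
Σ b_i: (-23/546)·1 + 821/546·1 + (-19/13)·1 + 1·1 = 1 ✓
b·c: 821/546·3 + (-19/13)·24/7 + 1·1 = 1/2 ✓
b·c²: 821/546·9 + (-19/13)·576/49 + 1·1 = -3373/1274 ≠ 1/3 ⇒ order 2.
b·Ac: (-19/13)·51/7 + 1·437/70 = -4009/910 ≠ 1/6

2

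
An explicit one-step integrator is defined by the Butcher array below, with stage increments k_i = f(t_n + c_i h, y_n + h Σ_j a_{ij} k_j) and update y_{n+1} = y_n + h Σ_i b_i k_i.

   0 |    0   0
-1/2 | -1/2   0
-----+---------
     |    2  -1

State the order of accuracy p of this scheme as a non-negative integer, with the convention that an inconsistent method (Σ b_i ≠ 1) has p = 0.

b = (2, -1)
c = (0, -1/2)
Σ b_i: 2·1 + (-1)·1 = 1 ✓
b·c: (-1)·(-1/2) = 1/2 ✓; 2 stages ⇒ order 2.

2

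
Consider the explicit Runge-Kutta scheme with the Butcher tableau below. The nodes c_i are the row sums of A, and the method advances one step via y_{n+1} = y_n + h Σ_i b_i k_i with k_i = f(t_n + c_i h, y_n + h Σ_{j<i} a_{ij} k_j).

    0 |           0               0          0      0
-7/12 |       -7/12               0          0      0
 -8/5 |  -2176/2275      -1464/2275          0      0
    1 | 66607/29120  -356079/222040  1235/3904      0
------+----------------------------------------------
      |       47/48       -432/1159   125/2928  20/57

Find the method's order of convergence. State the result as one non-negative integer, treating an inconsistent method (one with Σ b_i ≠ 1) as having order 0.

b = (47/48, -432/1159, 125/2928, 20/57)
c = (0, -7/12, -8/5, 1)
Ac = (0, 0, 122/325, 893/2080)
Σ b_i: 47/48·1 + (-432/1159)·1 + 125/2928·1 + 20/57·1 = 1 ✓
b·c: (-432/1159)·(-7/12) + 125/2928·(-8/5) + 20/57·1 = 1/2 ✓
b·c²: (-432/1159)·49/144 + 125/2928·64/25 + 20/57·1 = 1/3 ✓
b·Ac: 125/2928·122/325 + 20/57·893/2080 = 1/6 ✓
b·c³: (-432/1159)·(-343/1728) + 125/2928·(-512/125) + 20/57·1 = 1/4 ✓
b·(c∘Ac): 125/2928·(-976/1625) + 20/57·893/2080 = 1/8 ✓
b·Ac²: 125/2928·(-427/1950) + 20/57·6593/24960 = 1/12 ✓
b·A²c: 20/57·19/160 = 1/24 ✓; 4 stages ⇒ order 4.

4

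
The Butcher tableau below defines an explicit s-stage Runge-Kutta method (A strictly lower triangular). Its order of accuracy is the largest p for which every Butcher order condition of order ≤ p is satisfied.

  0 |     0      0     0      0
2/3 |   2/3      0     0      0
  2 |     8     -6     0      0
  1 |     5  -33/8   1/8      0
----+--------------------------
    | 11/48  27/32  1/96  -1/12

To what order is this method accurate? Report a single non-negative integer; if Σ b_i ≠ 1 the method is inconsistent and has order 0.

b = (11/48, 27/32, 1/96, -1/12)
c = (0, 2/3, 2, 1)
Ac = (0, 0, -4, -5/2)
Σ b_i: 11/48·1 + 27/32·1 + 1/96·1 + (-1/12)·1 = 1 ✓
b·c: 27/32·2/3 + 1/96·2 + (-1/12)·1 = 1/2 ✓
b·c²: 27/32·4/9 + 1/96·4 + (-1/12)·1 = 1/3 ✓
b·Ac: 1/96·(-4) + (-1/12)·(-5/2) = 1/6 ✓
b·c³: 27/32·8/27 + 1/96·8 + (-1/12)·1 = 1/4 ✓
b·(c∘Ac): 1/96·(-8) + (-1/12)·(-5/2) = 1/8 ✓
b·Ac²: 1/96·(-8/3) + (-1/12)·(-4/3) = 1/12 ✓
b·A²c: (-1/12)·(-1/2) = 1/24 ✓; 4 stages ⇒ order 4.

4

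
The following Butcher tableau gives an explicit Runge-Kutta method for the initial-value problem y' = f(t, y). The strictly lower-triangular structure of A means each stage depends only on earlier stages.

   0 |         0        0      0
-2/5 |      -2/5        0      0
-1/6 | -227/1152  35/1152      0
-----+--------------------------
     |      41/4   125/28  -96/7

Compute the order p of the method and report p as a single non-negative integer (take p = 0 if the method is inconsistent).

3

b = (41/4, 125/28, -96/7)
c = (0, -2/5, -1/6)
Ac = (0, 0, -7/576)
Σ b_i: 41/4·1 + 125/28·1 + (-96/7)·1 = 1 ✓
b·c: 125/28·(-2/5) + (-96/7)·(-1/6) = 1/2 ✓
b·c²: 125/28·4/25 + (-96/7)·1/36 = 1/3 ✓
b·Ac: (-96/7)·(-7/576) = 1/6 ✓; 3 stages ⇒ order 3.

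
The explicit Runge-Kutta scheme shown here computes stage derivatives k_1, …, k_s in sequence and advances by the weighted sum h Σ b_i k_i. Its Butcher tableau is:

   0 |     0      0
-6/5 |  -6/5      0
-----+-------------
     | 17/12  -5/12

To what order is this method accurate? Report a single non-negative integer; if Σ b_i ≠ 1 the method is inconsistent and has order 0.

b = (17/12, -5/12)
c = (0, -6/5)
Σ b_i: 17/12·1 + (-5/12)·1 = 1 ✓
b·c: (-5/12)·(-6/5) = 1/2 ✓; 2 stages ⇒ order 2.

2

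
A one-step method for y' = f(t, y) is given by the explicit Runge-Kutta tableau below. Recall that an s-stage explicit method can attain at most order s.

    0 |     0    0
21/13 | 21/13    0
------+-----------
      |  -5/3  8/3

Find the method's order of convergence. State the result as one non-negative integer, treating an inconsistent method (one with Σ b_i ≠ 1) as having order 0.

b = (-5/3, 8/3)
c = (0, 21/13)
Σ b_i: (-5/3)·1 + 8/3·1 = 1 ✓
b·c: 8/3·21/13 = 56/13 ≠ 1/2 ⇒ order 1.

1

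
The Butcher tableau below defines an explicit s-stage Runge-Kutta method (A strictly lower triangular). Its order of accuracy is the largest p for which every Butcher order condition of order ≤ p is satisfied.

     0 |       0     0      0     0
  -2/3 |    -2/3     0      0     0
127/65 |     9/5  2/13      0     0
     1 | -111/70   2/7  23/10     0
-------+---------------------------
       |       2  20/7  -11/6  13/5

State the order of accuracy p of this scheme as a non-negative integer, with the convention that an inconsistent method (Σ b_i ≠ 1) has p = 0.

b = (2, 20/7, -11/6, 13/5)
c = (0, -2/3, 127/65, 1)
Ac = (0, 0, -4/39, 58741/13650)
Σ b_i: 2·1 + 20/7·1 + (-11/6)·1 + 13/5·1 = 1181/210 ≠ 1 ⇒ order 0.

0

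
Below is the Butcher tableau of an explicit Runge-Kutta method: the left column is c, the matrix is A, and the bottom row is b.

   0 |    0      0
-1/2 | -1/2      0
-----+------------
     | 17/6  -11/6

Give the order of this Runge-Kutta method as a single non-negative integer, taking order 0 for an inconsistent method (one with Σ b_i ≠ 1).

1

b = (17/6, -11/6)
c = (0, -1/2)
Σ b_i: 17/6·1 + (-11/6)·1 = 1 ✓
b·c: (-11/6)·(-1/2) = 11/12 ≠ 1/2 ⇒ order 1.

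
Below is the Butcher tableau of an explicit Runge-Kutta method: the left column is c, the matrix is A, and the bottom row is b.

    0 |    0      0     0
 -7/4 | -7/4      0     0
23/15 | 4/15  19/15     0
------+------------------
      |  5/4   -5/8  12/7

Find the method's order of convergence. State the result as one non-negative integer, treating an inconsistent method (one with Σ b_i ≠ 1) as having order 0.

0

b = (5/4, -5/8, 12/7)
c = (0, -7/4, 23/15)
Ac = (0, 0, -133/60)
Σ b_i: 5/4·1 + (-5/8)·1 + 12/7·1 = 131/56 ≠ 1 ⇒ order 0.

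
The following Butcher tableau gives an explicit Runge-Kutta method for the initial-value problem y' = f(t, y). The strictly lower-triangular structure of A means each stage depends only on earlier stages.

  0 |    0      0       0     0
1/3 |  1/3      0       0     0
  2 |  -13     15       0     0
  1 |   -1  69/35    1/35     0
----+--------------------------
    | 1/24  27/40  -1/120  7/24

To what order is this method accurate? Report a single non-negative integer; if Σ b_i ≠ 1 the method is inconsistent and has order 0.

4

b = (1/24, 27/40, -1/120, 7/24)
c = (0, 1/3, 2, 1)
Ac = (0, 0, 5, 5/7)
Σ b_i: 1/24·1 + 27/40·1 + (-1/120)·1 + 7/24·1 = 1 ✓
b·c: 27/40·1/3 + (-1/120)·2 + 7/24·1 = 1/2 ✓
b·c²: 27/40·1/9 + (-1/120)·4 + 7/24·1 = 1/3 ✓
b·Ac: (-1/120)·5 + 7/24·5/7 = 1/6 ✓
b·c³: 27/40·1/27 + (-1/120)·8 + 7/24·1 = 1/4 ✓
b·(c∘Ac): (-1/120)·10 + 7/24·5/7 = 1/8 ✓
b·Ac²: (-1/120)·5/3 + 7/24·1/3 = 1/12 ✓
b·A²c: 7/24·1/7 = 1/24 ✓; 4 stages ⇒ order 4.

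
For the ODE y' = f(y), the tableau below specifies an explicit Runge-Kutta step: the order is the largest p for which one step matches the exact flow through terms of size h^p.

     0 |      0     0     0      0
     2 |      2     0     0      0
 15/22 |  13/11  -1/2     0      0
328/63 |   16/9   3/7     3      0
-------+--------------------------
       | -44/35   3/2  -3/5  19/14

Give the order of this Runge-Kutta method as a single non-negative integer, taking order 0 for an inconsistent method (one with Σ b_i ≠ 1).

b = (-44/35, 3/2, -3/5, 19/14)
c = (0, 2, 15/22, 328/63)
Ac = (0, 0, -1, 447/154)
Σ b_i: (-44/35)·1 + 3/2·1 + (-3/5)·1 + 19/14·1 = 1 ✓
b·c: 3/2·2 + (-3/5)·15/22 + 19/14·328/63 = 93689/9702 ≠ 1/2 ⇒ order 1.

1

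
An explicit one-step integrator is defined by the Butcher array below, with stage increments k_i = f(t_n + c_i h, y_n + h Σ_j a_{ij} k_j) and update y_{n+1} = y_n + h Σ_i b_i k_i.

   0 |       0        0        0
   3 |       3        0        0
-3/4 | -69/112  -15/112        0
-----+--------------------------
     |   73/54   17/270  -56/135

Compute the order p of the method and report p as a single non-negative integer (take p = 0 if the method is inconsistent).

b = (73/54, 17/270, -56/135)
c = (0, 3, -3/4)
Ac = (0, 0, -45/112)
Σ b_i: 73/54·1 + 17/270·1 + (-56/135)·1 = 1 ✓
b·c: 17/270·3 + (-56/135)·(-3/4) = 1/2 ✓
b·c²: 17/270·9 + (-56/135)·9/16 = 1/3 ✓
b·Ac: (-56/135)·(-45/112) = 1/6 ✓; 3 stages ⇒ order 3.

3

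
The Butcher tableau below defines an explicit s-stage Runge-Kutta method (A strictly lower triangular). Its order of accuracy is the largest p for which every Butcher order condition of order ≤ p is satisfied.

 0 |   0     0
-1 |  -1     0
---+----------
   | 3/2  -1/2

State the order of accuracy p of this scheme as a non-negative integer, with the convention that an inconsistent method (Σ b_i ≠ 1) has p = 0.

2

b = (3/2, -1/2)
c = (0, -1)
Σ b_i: 3/2·1 + (-1/2)·1 = 1 ✓
b·c: (-1/2)·(-1) = 1/2 ✓; 2 stages ⇒ order 2.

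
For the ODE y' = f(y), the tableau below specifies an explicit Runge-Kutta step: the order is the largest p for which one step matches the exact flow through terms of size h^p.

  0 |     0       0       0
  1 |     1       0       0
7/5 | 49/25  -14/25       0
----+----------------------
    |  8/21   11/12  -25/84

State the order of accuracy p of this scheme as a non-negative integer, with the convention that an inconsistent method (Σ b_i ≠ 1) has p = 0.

b = (8/21, 11/12, -25/84)
c = (0, 1, 7/5)
Ac = (0, 0, -14/25)
Σ b_i: 8/21·1 + 11/12·1 + (-25/84)·1 = 1 ✓
b·c: 11/12·1 + (-25/84)·7/5 = 1/2 ✓
b·c²: 11/12·1 + (-25/84)·49/25 = 1/3 ✓
b·Ac: (-25/84)·(-14/25) = 1/6 ✓; 3 stages ⇒ order 3.

3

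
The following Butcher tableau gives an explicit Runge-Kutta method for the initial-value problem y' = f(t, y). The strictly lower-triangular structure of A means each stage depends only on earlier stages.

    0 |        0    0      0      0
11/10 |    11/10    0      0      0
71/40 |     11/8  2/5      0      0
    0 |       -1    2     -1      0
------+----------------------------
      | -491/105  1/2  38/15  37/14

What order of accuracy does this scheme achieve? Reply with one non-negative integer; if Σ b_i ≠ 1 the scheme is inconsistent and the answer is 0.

1

b = (-491/105, 1/2, 38/15, 37/14)
c = (0, 11/10, 71/40, 0)
Ac = (0, 0, 11/25, 17/40)
Σ b_i: (-491/105)·1 + 1/2·1 + 38/15·1 + 37/14·1 = 1 ✓
b·c: 1/2·11/10 + 38/15·71/40 = 757/150 ≠ 1/2 ⇒ order 1.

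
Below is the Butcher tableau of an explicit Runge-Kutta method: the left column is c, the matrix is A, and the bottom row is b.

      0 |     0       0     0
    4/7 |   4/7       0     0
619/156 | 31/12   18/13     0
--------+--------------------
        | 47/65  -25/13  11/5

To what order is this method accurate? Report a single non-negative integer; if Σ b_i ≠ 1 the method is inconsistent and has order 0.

b = (47/65, -25/13, 11/5)
c = (0, 4/7, 619/156)
Ac = (0, 0, 72/91)
Σ b_i: 47/65·1 + (-25/13)·1 + 11/5·1 = 1 ✓
b·c: (-25/13)·4/7 + 11/5·619/156 = 41663/5460 ≠ 1/2 ⇒ order 1.

1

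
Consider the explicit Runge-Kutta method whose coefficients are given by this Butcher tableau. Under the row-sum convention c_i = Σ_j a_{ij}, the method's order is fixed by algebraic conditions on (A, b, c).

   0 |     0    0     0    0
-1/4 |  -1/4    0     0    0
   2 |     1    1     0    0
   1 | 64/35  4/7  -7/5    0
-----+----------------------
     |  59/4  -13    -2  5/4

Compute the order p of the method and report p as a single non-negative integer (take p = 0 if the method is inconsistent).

b = (59/4, -13, -2, 5/4)
c = (0, -1/4, 2, 1)
Ac = (0, 0, -1/4, -103/35)
Σ b_i: 59/4·1 + (-13)·1 + (-2)·1 + 5/4·1 = 1 ✓
b·c: (-13)·(-1/4) + (-2)·2 + 5/4·1 = 1/2 ✓
b·c²: (-13)·1/16 + (-2)·4 + 5/4·1 = -121/16 ≠ 1/3 ⇒ order 2.
b·Ac: (-2)·(-1/4) + 5/4·(-103/35) = -89/28 ≠ 1/6

2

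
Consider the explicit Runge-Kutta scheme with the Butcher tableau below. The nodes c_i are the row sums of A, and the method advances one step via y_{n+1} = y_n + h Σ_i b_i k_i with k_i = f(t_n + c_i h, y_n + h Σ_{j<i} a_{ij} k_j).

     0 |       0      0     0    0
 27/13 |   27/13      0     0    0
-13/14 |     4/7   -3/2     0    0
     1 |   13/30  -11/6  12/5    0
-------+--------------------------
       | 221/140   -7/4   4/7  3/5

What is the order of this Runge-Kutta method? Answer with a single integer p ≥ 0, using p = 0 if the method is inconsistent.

1

b = (221/140, -7/4, 4/7, 3/5)
c = (0, 27/13, -13/14, 1)
Ac = (0, 0, -81/26, -5493/910)
Σ b_i: 221/140·1 + (-7/4)·1 + 4/7·1 + 3/5·1 = 1 ✓
b·c: (-7/4)·27/13 + 4/7·(-13/14) + 3/5·1 = -45421/12740 ≠ 1/2 ⇒ order 1.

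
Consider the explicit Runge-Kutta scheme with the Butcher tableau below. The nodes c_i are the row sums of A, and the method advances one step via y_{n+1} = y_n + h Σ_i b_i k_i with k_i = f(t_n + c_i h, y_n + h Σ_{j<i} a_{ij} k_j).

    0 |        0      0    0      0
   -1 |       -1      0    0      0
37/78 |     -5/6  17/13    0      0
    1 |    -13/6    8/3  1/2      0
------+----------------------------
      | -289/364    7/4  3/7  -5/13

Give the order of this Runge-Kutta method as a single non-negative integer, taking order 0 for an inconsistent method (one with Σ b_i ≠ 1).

b = (-289/364, 7/4, 3/7, -5/13)
c = (0, -1, 37/78, 1)
Ac = (0, 0, -17/13, -379/156)
Σ b_i: (-289/364)·1 + 7/4·1 + 3/7·1 + (-5/13)·1 = 1 ✓
b·c: 7/4·(-1) + 3/7·37/78 + (-5/13)·1 = -703/364 ≠ 1/2 ⇒ order 1.

1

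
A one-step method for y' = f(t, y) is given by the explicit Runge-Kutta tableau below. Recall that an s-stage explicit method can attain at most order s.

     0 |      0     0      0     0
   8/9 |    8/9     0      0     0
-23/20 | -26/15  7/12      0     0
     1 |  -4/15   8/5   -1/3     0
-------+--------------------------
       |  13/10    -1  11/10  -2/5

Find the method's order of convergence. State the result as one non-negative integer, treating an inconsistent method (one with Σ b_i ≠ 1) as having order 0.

b = (13/10, -1, 11/10, -2/5)
c = (0, 8/9, -23/20, 1)
Ac = (0, 0, 14/27, 65/36)
Σ b_i: 13/10·1 + (-1)·1 + 11/10·1 + (-2/5)·1 = 1 ✓
b·c: (-1)·8/9 + 11/10·(-23/20) + (-2/5)·1 = -4597/1800 ≠ 1/2 ⇒ order 1.

1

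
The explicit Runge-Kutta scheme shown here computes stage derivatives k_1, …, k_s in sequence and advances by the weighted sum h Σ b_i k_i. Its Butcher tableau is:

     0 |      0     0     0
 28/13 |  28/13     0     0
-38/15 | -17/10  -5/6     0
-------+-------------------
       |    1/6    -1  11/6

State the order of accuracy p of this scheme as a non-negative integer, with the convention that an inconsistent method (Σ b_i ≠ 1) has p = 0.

b = (1/6, -1, 11/6)
c = (0, 28/13, -38/15)
Ac = (0, 0, -70/39)
Σ b_i: 1/6·1 + (-1)·1 + 11/6·1 = 1 ✓
b·c: (-1)·28/13 + 11/6·(-38/15) = -3977/585 ≠ 1/2 ⇒ order 1.

1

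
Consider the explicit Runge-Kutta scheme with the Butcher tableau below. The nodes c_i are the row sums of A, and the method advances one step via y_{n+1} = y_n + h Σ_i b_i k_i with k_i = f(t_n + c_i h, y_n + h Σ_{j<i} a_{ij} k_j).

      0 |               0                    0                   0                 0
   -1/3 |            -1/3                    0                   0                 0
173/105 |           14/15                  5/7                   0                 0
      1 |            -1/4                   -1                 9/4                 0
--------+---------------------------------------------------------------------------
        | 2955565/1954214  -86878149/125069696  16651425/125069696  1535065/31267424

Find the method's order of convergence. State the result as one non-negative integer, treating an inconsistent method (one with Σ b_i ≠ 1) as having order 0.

3

b = (2955565/1954214, -86878149/125069696, 16651425/125069696, 1535065/31267424)
c = (0, -1/3, 173/105, 1)
Ac = (0, 0, -5/21, 1697/420)
Σ b_i: 2955565/1954214·1 + (-86878149/125069696)·1 + 16651425/125069696·1 + 1535065/31267424·1 = 1 ✓
b·c: (-86878149/125069696)·(-1/3) + 16651425/125069696·173/105 + 1535065/31267424·1 = 1/2 ✓
b·c²: (-86878149/125069696)·1/9 + 16651425/125069696·29929/11025 + 1535065/31267424·1 = 1/3 ✓
b·Ac: 16651425/125069696·(-5/21) + 1535065/31267424·1697/420 = 1/6 ✓
b·c³: (-86878149/125069696)·(-1/27) + 16651425/125069696·5177717/1157625 + 1535065/31267424·1 = 68770823/102596235 ≠ 1/4 ⇒ order 3.
b·(c∘Ac): 16651425/125069696·(-173/441) + 1535065/31267424·1697/420 = 13708037/93802272 ≠ 1/8
b·Ac²: 16651425/125069696·5/63 + 1535065/31267424·264461/44100 = 750955039/2462309640 ≠ 1/12
b·A²c: 1535065/31267424·(-15/28) = -3289425/125069696 ≠ 1/24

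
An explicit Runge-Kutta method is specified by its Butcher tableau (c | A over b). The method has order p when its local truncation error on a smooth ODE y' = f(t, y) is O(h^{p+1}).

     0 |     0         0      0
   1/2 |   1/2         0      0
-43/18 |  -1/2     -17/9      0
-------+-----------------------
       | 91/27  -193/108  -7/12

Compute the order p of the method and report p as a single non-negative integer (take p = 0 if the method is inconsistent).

2

b = (91/27, -193/108, -7/12)
c = (0, 1/2, -43/18)
Ac = (0, 0, -17/18)
Σ b_i: 91/27·1 + (-193/108)·1 + (-7/12)·1 = 1 ✓
b·c: (-193/108)·1/2 + (-7/12)·(-43/18) = 1/2 ✓
b·c²: (-193/108)·1/4 + (-7/12)·1849/324 = -1835/486 ≠ 1/3 ⇒ order 2.
b·Ac: (-7/12)·(-17/18) = 119/216 ≠ 1/6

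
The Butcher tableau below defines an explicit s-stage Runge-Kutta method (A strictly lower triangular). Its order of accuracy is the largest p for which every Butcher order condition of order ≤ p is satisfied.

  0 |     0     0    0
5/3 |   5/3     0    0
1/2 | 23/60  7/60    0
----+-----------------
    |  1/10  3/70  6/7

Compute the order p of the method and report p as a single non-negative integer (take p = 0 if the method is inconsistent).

b = (1/10, 3/70, 6/7)
c = (0, 5/3, 1/2)
Ac = (0, 0, 7/36)
Σ b_i: 1/10·1 + 3/70·1 + 6/7·1 = 1 ✓
b·c: 3/70·5/3 + 6/7·1/2 = 1/2 ✓
b·c²: 3/70·25/9 + 6/7·1/4 = 1/3 ✓
b·Ac: 6/7·7/36 = 1/6 ✓; 3 stages ⇒ order 3.

3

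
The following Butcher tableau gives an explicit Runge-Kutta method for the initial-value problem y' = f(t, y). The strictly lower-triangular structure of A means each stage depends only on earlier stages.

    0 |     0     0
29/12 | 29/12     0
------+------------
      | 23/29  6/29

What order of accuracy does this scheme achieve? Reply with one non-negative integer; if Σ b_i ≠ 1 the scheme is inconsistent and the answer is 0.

b = (23/29, 6/29)
c = (0, 29/12)
Σ b_i: 23/29·1 + 6/29·1 = 1 ✓
b·c: 6/29·29/12 = 1/2 ✓; 2 stages ⇒ order 2.

2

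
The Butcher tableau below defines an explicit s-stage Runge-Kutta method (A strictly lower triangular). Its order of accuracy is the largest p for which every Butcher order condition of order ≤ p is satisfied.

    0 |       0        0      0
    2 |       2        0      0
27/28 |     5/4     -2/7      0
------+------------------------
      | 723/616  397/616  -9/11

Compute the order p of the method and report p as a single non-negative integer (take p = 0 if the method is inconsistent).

b = (723/616, 397/616, -9/11)
c = (0, 2, 27/28)
Ac = (0, 0, -4/7)
Σ b_i: 723/616·1 + 397/616·1 + (-9/11)·1 = 1 ✓
b·c: 397/616·2 + (-9/11)·27/28 = 1/2 ✓
b·c²: 397/616·4 + (-9/11)·729/784 = 15671/8624 ≠ 1/3 ⇒ order 2.
b·Ac: (-9/11)·(-4/7) = 36/77 ≠ 1/6

2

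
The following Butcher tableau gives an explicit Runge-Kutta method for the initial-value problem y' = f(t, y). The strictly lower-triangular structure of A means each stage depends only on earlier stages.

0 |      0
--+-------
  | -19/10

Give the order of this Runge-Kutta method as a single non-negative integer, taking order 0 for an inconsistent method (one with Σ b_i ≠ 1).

0

b = (-19/10)
c = (0)
Σ b_i: (-19/10)·1 = -19/10 ≠ 1 ⇒ order 0.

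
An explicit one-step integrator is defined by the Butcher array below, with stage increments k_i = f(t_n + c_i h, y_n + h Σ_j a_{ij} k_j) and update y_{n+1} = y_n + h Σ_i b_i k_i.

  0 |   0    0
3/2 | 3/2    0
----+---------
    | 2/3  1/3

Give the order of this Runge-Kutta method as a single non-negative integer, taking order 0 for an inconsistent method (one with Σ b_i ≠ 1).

2

b = (2/3, 1/3)
c = (0, 3/2)
Σ b_i: 2/3·1 + 1/3·1 = 1 ✓
b·c: 1/3·3/2 = 1/2 ✓; 2 stages ⇒ order 2.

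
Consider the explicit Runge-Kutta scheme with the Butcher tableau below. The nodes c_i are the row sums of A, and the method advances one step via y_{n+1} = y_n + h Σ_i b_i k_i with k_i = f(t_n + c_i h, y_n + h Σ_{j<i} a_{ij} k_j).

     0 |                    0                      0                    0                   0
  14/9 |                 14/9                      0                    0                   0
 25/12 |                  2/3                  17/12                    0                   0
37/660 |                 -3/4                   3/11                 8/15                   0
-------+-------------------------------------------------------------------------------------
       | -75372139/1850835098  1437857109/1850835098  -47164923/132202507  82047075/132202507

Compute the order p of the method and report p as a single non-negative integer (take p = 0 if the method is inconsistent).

b = (-75372139/1850835098, 1437857109/1850835098, -47164923/132202507, 82047075/132202507)
c = (0, 14/9, 25/12, 37/660)
Ac = (0, 0, 119/54, 152/99)
Σ b_i: (-75372139/1850835098)·1 + 1437857109/1850835098·1 + (-47164923/132202507)·1 + 82047075/132202507·1 = 1 ✓
b·c: 1437857109/1850835098·14/9 + (-47164923/132202507)·25/12 + 82047075/132202507·37/660 = 1/2 ✓
b·c²: 1437857109/1850835098·196/81 + (-47164923/132202507)·625/144 + 82047075/132202507·1369/435600 = 1/3 ✓
b·Ac: (-47164923/132202507)·119/54 + 82047075/132202507·152/99 = 1/6 ✓
b·c³: 1437857109/1850835098·2744/729 + (-47164923/132202507)·15625/1728 + 82047075/132202507·50653/287496000 = -1895002464583/6282263132640 ≠ 1/4 ⇒ order 3.
b·(c∘Ac): (-47164923/132202507)·2975/648 + 82047075/132202507·1406/16335 = -15082161485/9518580504 ≠ 1/8
b·Ac²: (-47164923/132202507)·833/243 + 82047075/132202507·589/198 = 164777499/264405014 ≠ 1/12
b·A²c: 82047075/132202507·476/405 = 2603627180/3569467689 ≠ 1/24

3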